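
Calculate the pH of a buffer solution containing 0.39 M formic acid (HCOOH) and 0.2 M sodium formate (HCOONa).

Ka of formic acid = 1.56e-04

pKa = -log(1.56e-04) = 3.81. pH = pKa + log([A⁻]/[HA]) = 3.81 + log(0.2/0.39)

pH = 3.52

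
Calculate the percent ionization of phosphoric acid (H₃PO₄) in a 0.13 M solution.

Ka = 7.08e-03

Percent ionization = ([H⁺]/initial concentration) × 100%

Using Ka equilibrium: x² + Ka×x - Ka×C = 0. Solving: [H⁺] = 2.7004e-02. Percent = (2.7004e-02/0.13) × 100

Percent ionization = 20.8%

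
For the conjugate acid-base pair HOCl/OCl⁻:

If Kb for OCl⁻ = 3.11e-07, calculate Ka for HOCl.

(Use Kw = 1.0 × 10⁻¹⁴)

For a conjugate pair Ka × Kb = Kw, so Ka = Kw/Kb = 1.0 × 10⁻¹⁴ / 3.11e-07 = 3.22e-08.

K_a = 3.22e-08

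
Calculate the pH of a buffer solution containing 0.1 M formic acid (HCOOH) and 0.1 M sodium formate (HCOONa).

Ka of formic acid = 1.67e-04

pKa = -log(1.67e-04) = 3.78. pH = pKa + log([A⁻]/[HA]) = 3.78 + log(0.1/0.1)

pH = 3.78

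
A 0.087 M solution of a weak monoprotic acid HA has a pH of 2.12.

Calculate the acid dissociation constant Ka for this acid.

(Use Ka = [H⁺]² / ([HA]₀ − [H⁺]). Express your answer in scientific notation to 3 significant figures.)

[H⁺] = 10^(−pH) = 10^(−2.12) = 7.586e-03 M. For HA ⇌ H⁺ + A⁻, Ka = [H⁺][A⁻]/[HA] = [H⁺]² / ([HA]₀ − [H⁺]) = (7.586e-03)² / (0.087 − 7.586e-03) = 7.25e-04.

K_a = 7.25e-04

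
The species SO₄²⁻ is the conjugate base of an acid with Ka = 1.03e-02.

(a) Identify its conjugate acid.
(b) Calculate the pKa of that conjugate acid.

(a) The conjugate acid is formed by adding one H⁺ to SO₄²⁻, giving HSO₄⁻. (b) pKa = -log(Ka) = -log(1.03e-02) = 1.99.

Conjugate acid: HSO₄⁻; pK_a = 1.99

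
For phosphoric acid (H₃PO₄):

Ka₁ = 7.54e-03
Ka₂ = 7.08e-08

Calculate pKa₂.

pKa₂ = -log(Ka₂) = -log(7.08e-08) = 7.15.

pK_{a2} = 7.15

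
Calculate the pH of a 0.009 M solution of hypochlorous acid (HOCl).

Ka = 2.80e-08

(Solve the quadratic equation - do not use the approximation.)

x² + Ka×x - Ka×C = 0. Using quadratic formula: [H⁺] = 1.5861e-05

pH = 4.80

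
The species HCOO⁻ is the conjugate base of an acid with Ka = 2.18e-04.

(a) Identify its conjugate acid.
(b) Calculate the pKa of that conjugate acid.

(a) The conjugate acid is formed by adding one H⁺ to HCOO⁻, giving HCOOH. (b) pKa = -log(Ka) = -log(2.18e-04) = 3.66.

Conjugate acid: HCOOH; pK_a = 3.66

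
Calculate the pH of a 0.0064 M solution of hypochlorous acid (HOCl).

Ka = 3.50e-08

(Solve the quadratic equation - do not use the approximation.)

x² + Ka×x - Ka×C = 0. Using quadratic formula: [H⁺] = 1.4949e-05

pH = 4.83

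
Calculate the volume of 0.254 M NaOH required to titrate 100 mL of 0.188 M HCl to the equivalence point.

At equivalence: moles acid = moles base. moles HCl = 0.188 × 100/1000 = 0.0188 mol. V_base = moles / 0.254 × 1000 = 74.0 mL.

V_{base} = 74.0 mL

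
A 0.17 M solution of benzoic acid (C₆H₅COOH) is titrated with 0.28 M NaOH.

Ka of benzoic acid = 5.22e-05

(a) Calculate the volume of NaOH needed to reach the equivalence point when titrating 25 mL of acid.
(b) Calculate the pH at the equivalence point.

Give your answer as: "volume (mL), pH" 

moles acid = 0.17 × 25/1000 = 0.00425 mol; V_base = moles/0.28 × 1000 = 15.2 mL. At equivalence only the conjugate base is present: [A⁻] = 0.00425/0.040 = 1.0578e-01 M. Kb = Kw/Ka = 1.92e-10; [OH⁻] = √(Kb × [A⁻]) = 4.5015e-06; pOH = 5.35; pH = 14 - pOH = 8.65.

V = 15.2 mL, pH = 8.65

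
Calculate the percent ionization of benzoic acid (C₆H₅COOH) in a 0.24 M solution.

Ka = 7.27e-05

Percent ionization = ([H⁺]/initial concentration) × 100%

Using Ka equilibrium: x² + Ka×x - Ka×C = 0. Solving: [H⁺] = 4.1409e-03. Percent = (4.1409e-03/0.24) × 100

Percent ionization = 1.73%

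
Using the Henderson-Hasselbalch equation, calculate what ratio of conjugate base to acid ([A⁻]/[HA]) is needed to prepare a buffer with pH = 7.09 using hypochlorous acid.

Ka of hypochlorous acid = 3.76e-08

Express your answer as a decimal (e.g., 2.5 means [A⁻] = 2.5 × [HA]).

pKa = -log(3.76e-08) = 7.4248. pH = pKa + log([A⁻]/[HA]), so log([A⁻]/[HA]) = pH − pKa = 7.09 − 7.4248 = -0.3348. [A⁻]/[HA] = 10^(-0.3348) = 0.463

[A⁻]/[HA] = 0.463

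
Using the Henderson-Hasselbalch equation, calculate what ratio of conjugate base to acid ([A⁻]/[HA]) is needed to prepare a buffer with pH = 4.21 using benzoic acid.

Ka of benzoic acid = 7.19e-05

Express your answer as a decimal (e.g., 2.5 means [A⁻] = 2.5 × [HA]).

pKa = -log(7.19e-05) = 4.1433. pH = pKa + log([A⁻]/[HA]), so log([A⁻]/[HA]) = pH − pKa = 4.21 − 4.1433 = 0.0667. [A⁻]/[HA] = 10^(0.0667) = 1.17

[A⁻]/[HA] = 1.17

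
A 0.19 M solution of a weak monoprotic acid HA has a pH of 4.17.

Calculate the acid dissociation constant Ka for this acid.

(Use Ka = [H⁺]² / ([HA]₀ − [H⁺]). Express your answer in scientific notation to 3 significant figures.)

[H⁺] = 10^(−pH) = 10^(−4.17) = 6.761e-05 M. For HA ⇌ H⁺ + A⁻, Ka = [H⁺][A⁻]/[HA] = [H⁺]² / ([HA]₀ − [H⁺]) = (6.761e-05)² / (0.19 − 6.761e-05) = 2.41e-08.

K_a = 2.41e-08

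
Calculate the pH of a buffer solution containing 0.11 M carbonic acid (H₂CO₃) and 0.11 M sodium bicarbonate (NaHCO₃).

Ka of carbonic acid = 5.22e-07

pKa = -log(5.22e-07) = 6.28. pH = pKa + log([A⁻]/[HA]) = 6.28 + log(0.11/0.11)

pH = 6.28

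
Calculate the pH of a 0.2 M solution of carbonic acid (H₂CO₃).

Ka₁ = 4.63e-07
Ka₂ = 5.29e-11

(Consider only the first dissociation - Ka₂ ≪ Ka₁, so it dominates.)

First dissociation dominates. From Ka₁ = [H⁺][HA⁻]/[H₂A], x² + Ka₁·x − Ka₁·C = 0 with C = 0.2 M and Ka₁ = 4.63e-07. Solving: [H⁺] = (−Ka₁ + √(Ka₁² + 4·Ka₁·C)) / 2 = 3.0407e-04 M. pH = -log(3.0407e-04) = 3.52.

pH = 3.52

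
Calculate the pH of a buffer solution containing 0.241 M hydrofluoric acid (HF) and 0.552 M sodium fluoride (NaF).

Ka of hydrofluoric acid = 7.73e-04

pKa = -log(7.73e-04) = 3.11. pH = pKa + log([A⁻]/[HA]) = 3.11 + log(0.552/0.241)

pH = 3.47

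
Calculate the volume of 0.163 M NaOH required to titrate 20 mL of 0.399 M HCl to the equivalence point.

At equivalence: moles acid = moles base. moles HCl = 0.399 × 20/1000 = 0.00798 mol. V_base = moles / 0.163 × 1000 = 49.0 mL.

V_{base} = 49.0 mL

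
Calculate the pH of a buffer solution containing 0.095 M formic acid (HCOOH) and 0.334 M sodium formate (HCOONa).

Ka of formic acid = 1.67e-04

pKa = -log(1.67e-04) = 3.78. pH = pKa + log([A⁻]/[HA]) = 3.78 + log(0.334/0.095)

pH = 4.32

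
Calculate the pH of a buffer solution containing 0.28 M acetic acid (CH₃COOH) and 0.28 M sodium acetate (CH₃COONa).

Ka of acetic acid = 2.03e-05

pKa = -log(2.03e-05) = 4.69. pH = pKa + log([A⁻]/[HA]) = 4.69 + log(0.28/0.28)

pH = 4.69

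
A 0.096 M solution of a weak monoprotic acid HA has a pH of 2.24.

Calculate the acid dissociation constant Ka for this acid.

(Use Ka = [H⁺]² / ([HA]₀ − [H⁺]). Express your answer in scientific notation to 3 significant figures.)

[H⁺] = 10^(−pH) = 10^(−2.24) = 5.754e-03 M. For HA ⇌ H⁺ + A⁻, Ka = [H⁺][A⁻]/[HA] = [H⁺]² / ([HA]₀ − [H⁺]) = (5.754e-03)² / (0.096 − 5.754e-03) = 3.67e-04.

K_a = 3.67e-04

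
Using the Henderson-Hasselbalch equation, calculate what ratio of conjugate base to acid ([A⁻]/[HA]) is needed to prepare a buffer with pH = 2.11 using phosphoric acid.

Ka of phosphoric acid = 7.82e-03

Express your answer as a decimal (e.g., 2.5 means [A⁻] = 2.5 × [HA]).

pKa = -log(7.82e-03) = 2.1068. pH = pKa + log([A⁻]/[HA]), so log([A⁻]/[HA]) = pH − pKa = 2.11 − 2.1068 = 0.0032. [A⁻]/[HA] = 10^(0.0032) = 1.01

[A⁻]/[HA] = 1.01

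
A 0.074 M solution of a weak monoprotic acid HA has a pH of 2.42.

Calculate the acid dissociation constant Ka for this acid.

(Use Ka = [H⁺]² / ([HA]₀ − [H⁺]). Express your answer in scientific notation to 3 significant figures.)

[H⁺] = 10^(−pH) = 10^(−2.42) = 3.802e-03 M. For HA ⇌ H⁺ + A⁻, Ka = [H⁺][A⁻]/[HA] = [H⁺]² / ([HA]₀ − [H⁺]) = (3.802e-03)² / (0.074 − 3.802e-03) = 2.06e-04.

K_a = 2.06e-04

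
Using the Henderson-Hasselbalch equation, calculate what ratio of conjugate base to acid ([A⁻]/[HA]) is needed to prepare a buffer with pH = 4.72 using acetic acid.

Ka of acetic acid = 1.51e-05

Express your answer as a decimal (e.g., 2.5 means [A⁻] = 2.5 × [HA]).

pKa = -log(1.51e-05) = 4.8210. pH = pKa + log([A⁻]/[HA]), so log([A⁻]/[HA]) = pH − pKa = 4.72 − 4.8210 = -0.1010. [A⁻]/[HA] = 10^(-0.1010) = 0.792

[A⁻]/[HA] = 0.792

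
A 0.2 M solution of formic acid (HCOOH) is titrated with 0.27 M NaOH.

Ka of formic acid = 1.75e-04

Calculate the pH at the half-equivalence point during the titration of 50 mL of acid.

At half-equivalence [HA] = [A⁻], so Henderson-Hasselbalch gives pH = pKa = -log(1.75e-04) = 3.76.

pH = pKa = 3.76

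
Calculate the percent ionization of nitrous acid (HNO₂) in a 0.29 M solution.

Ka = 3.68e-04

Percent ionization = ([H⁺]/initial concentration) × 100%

Using Ka equilibrium: x² + Ka×x - Ka×C = 0. Solving: [H⁺] = 1.0148e-02. Percent = (1.0148e-02/0.29) × 100

Percent ionization = 3.5%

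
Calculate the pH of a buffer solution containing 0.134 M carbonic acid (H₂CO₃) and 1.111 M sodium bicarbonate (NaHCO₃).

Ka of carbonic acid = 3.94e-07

pKa = -log(3.94e-07) = 6.40. pH = pKa + log([A⁻]/[HA]) = 6.40 + log(1.111/0.134)

pH = 7.32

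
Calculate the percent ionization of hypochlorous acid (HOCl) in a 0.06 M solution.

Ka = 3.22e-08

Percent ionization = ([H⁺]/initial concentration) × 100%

Using Ka equilibrium: x² + Ka×x - Ka×C = 0. Solving: [H⁺] = 4.3938e-05. Percent = (4.3938e-05/0.06) × 100

Percent ionization = 0.0732%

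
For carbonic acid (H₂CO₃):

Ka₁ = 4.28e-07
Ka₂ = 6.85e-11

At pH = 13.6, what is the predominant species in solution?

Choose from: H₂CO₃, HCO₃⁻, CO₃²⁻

pKa₁ = 6.37, pKa₂ = 10.16. For a polyprotic acid the predominant species crosses at each pKa: below pKa_n the protonated form dominates, above it the deprotonated form does. At pH = 13.6, the predominant species is CO₃²⁻.

CO₃²⁻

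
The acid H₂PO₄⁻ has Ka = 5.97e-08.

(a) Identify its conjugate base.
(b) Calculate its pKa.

(a) The conjugate base is formed by removing one H⁺ from H₂PO₄⁻, giving HPO₄²⁻. (b) pKa = -log(Ka) = -log(5.97e-08) = 7.22.

Conjugate base: HPO₄²⁻; pK_a = 7.22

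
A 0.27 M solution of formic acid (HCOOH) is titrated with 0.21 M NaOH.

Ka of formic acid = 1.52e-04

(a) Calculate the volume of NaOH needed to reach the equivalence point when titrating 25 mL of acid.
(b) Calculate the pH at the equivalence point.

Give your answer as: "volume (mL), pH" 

moles acid = 0.27 × 25/1000 = 0.00675 mol; V_base = moles/0.21 × 1000 = 32.1 mL. At equivalence only the conjugate base is present: [A⁻] = 0.00675/0.057 = 1.1812e-01 M. Kb = Kw/Ka = 6.58e-11; [OH⁻] = √(Kb × [A⁻]) = 2.7877e-06; pOH = 5.55; pH = 14 - pOH = 8.45.

V = 32.1 mL, pH = 8.45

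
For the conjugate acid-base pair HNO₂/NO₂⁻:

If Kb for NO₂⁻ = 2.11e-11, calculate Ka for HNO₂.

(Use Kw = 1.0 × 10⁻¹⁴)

For a conjugate pair Ka × Kb = Kw, so Ka = Kw/Kb = 1.0 × 10⁻¹⁴ / 2.11e-11 = 4.74e-04.

K_a = 4.74e-04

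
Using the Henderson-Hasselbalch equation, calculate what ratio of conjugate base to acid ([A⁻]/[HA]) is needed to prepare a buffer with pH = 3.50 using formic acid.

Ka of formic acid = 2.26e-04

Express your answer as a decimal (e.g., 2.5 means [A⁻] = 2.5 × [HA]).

pKa = -log(2.26e-04) = 3.6459. pH = pKa + log([A⁻]/[HA]), so log([A⁻]/[HA]) = pH − pKa = 3.50 − 3.6459 = -0.1459. [A⁻]/[HA] = 10^(-0.1459) = 0.715

[A⁻]/[HA] = 0.715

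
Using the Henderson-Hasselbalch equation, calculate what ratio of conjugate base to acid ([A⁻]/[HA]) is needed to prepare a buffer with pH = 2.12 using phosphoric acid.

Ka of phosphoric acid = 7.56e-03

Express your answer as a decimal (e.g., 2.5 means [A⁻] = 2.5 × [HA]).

pKa = -log(7.56e-03) = 2.1215. pH = pKa + log([A⁻]/[HA]), so log([A⁻]/[HA]) = pH − pKa = 2.12 − 2.1215 = -0.0015. [A⁻]/[HA] = 10^(-0.0015) = 0.997

[A⁻]/[HA] = 0.997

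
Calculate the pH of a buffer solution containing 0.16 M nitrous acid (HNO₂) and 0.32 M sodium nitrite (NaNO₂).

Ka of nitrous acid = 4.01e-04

pKa = -log(4.01e-04) = 3.40. pH = pKa + log([A⁻]/[HA]) = 3.40 + log(0.32/0.16)

pH = 3.70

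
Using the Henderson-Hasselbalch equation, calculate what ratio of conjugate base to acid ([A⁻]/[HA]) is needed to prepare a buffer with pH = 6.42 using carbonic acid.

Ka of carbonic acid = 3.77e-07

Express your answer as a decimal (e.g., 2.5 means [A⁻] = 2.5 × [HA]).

pKa = -log(3.77e-07) = 6.4237. pH = pKa + log([A⁻]/[HA]), so log([A⁻]/[HA]) = pH − pKa = 6.42 − 6.4237 = -0.0037. [A⁻]/[HA] = 10^(-0.0037) = 0.992

[A⁻]/[HA] = 0.992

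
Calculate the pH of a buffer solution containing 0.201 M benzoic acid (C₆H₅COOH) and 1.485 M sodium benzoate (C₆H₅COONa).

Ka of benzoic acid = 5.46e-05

pKa = -log(5.46e-05) = 4.26. pH = pKa + log([A⁻]/[HA]) = 4.26 + log(1.485/0.201)

pH = 5.13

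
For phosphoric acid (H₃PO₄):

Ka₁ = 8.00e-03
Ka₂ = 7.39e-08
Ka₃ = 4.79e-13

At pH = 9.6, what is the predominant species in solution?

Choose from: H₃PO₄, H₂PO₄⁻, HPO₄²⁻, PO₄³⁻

pKa₁ = 2.10, pKa₂ = 7.13, pKa₃ = 12.32. For a polyprotic acid the predominant species crosses at each pKa: below pKa_n the protonated form dominates, above it the deprotonated form does. At pH = 9.6, the predominant species is HPO₄²⁻.

HPO₄²⁻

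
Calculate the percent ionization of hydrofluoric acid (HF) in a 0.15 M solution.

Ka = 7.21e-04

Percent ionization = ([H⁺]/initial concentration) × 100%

Using Ka equilibrium: x² + Ka×x - Ka×C = 0. Solving: [H⁺] = 1.0045e-02. Percent = (1.0045e-02/0.15) × 100

Percent ionization = 6.7%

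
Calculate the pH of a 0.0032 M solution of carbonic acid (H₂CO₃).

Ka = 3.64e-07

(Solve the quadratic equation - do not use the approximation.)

x² + Ka×x - Ka×C = 0. Using quadratic formula: [H⁺] = 3.3948e-05

pH = 4.47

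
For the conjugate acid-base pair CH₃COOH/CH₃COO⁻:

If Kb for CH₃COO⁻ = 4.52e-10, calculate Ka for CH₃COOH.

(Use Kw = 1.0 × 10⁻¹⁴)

For a conjugate pair Ka × Kb = Kw, so Ka = Kw/Kb = 1.0 × 10⁻¹⁴ / 4.52e-10 = 2.21e-05.

K_a = 2.21e-05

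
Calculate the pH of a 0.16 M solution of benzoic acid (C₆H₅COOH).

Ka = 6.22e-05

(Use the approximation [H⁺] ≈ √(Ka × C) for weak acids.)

[H⁺] = √(Ka × C) = √(6.22e-05 × 0.16) = 3.1547e-03. pH = -log(3.1547e-03)

pH = 2.50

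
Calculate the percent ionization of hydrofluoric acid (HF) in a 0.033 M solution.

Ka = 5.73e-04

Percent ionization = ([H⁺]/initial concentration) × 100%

Using Ka equilibrium: x² + Ka×x - Ka×C = 0. Solving: [H⁺] = 4.0714e-03. Percent = (4.0714e-03/0.033) × 100

Percent ionization = 12.3%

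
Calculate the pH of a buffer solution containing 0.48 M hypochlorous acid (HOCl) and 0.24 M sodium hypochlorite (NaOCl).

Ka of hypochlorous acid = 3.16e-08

pKa = -log(3.16e-08) = 7.50. pH = pKa + log([A⁻]/[HA]) = 7.50 + log(0.24/0.48)

pH = 7.20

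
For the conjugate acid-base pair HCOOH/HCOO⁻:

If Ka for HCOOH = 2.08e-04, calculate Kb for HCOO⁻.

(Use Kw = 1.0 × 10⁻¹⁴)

For a conjugate pair Ka × Kb = Kw, so Kb = Kw/Ka = 1.0 × 10⁻¹⁴ / 2.08e-04 = 4.81e-11.

K_b = 4.81e-11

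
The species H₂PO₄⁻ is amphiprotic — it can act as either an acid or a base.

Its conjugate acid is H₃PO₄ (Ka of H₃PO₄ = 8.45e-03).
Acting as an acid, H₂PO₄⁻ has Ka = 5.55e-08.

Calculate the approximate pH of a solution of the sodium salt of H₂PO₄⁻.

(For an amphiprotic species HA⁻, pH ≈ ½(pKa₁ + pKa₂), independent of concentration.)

pKa₁ = -log(8.45e-03) = 2.07; pKa₂ = -log(5.55e-08) = 7.26. For an amphiprotic species, pH ≈ ½(pKa₁ + pKa₂) = ½(2.07 + 7.26) = 4.66.

pH = 4.66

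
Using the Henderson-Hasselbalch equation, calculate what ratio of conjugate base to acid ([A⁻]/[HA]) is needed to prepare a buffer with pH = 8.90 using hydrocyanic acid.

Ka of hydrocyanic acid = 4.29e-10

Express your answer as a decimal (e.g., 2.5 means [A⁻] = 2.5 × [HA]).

pKa = -log(4.29e-10) = 9.3675. pH = pKa + log([A⁻]/[HA]), so log([A⁻]/[HA]) = pH − pKa = 8.90 − 9.3675 = -0.4675. [A⁻]/[HA] = 10^(-0.4675) = 0.341

[A⁻]/[HA] = 0.341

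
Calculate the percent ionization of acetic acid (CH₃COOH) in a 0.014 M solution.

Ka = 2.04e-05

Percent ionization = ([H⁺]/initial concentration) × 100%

Using Ka equilibrium: x² + Ka×x - Ka×C = 0. Solving: [H⁺] = 5.2431e-04. Percent = (5.2431e-04/0.014) × 100

Percent ionization = 3.75%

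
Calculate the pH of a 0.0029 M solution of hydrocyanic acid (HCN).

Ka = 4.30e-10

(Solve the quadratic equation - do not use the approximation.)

x² + Ka×x - Ka×C = 0. Using quadratic formula: [H⁺] = 1.1165e-06

pH = 5.95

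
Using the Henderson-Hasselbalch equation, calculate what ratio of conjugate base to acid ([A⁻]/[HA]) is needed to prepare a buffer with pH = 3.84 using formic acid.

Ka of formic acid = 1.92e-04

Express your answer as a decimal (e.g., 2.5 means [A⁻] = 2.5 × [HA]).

pKa = -log(1.92e-04) = 3.7167. pH = pKa + log([A⁻]/[HA]), so log([A⁻]/[HA]) = pH − pKa = 3.84 − 3.7167 = 0.1233. [A⁻]/[HA] = 10^(0.1233) = 1.33

[A⁻]/[HA] = 1.33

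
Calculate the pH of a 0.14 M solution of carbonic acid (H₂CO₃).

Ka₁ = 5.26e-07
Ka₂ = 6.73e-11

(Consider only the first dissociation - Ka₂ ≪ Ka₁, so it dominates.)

First dissociation dominates. From Ka₁ = [H⁺][HA⁻]/[H₂A], x² + Ka₁·x − Ka₁·C = 0 with C = 0.14 M and Ka₁ = 5.26e-07. Solving: [H⁺] = (−Ka₁ + √(Ka₁² + 4·Ka₁·C)) / 2 = 2.7110e-04 M. pH = -log(2.7110e-04) = 3.57.

pH = 3.57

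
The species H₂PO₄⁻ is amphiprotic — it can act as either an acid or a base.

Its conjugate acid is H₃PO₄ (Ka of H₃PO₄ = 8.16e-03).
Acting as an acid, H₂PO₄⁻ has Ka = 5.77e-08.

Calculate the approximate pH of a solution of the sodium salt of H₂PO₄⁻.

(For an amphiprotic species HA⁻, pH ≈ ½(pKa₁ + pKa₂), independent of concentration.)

pKa₁ = -log(8.16e-03) = 2.09; pKa₂ = -log(5.77e-08) = 7.24. For an amphiprotic species, pH ≈ ½(pKa₁ + pKa₂) = ½(2.09 + 7.24) = 4.66.

pH = 4.66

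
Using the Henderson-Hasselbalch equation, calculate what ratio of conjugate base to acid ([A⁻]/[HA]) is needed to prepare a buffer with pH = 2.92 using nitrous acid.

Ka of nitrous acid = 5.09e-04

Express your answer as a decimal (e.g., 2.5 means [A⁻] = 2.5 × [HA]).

pKa = -log(5.09e-04) = 3.2933. pH = pKa + log([A⁻]/[HA]), so log([A⁻]/[HA]) = pH − pKa = 2.92 − 3.2933 = -0.3733. [A⁻]/[HA] = 10^(-0.3733) = 0.423

[A⁻]/[HA] = 0.423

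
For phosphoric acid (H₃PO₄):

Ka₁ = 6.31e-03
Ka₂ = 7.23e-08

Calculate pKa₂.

pKa₂ = -log(Ka₂) = -log(7.23e-08) = 7.14.

pK_{a2} = 7.14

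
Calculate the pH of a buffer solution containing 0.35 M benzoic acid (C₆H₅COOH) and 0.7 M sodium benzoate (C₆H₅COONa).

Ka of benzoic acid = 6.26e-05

pKa = -log(6.26e-05) = 4.20. pH = pKa + log([A⁻]/[HA]) = 4.20 + log(0.7/0.35)

pH = 4.50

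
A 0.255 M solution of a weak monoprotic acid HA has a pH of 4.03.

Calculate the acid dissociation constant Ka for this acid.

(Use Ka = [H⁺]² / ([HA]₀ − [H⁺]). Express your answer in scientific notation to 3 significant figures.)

[H⁺] = 10^(−pH) = 10^(−4.03) = 9.333e-05 M. For HA ⇌ H⁺ + A⁻, Ka = [H⁺][A⁻]/[HA] = [H⁺]² / ([HA]₀ − [H⁺]) = (9.333e-05)² / (0.255 − 9.333e-05) = 3.42e-08.

K_a = 3.42e-08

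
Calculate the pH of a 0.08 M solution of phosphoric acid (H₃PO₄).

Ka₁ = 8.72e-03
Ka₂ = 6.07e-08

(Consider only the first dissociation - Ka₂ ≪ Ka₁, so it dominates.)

First dissociation dominates. From Ka₁ = [H⁺][HA⁻]/[H₂A], x² + Ka₁·x − Ka₁·C = 0 with C = 0.08 M and Ka₁ = 8.72e-03. Solving: [H⁺] = (−Ka₁ + √(Ka₁² + 4·Ka₁·C)) / 2 = 2.2410e-02 M. pH = -log(2.2410e-02) = 1.65.

pH = 1.65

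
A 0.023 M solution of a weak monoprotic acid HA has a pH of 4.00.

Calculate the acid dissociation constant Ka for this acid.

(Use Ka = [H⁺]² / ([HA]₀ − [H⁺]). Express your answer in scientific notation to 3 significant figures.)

[H⁺] = 10^(−pH) = 10^(−4.00) = 1.000e-04 M. For HA ⇌ H⁺ + A⁻, Ka = [H⁺][A⁻]/[HA] = [H⁺]² / ([HA]₀ − [H⁺]) = (1.000e-04)² / (0.023 − 1.000e-04) = 4.37e-07.

K_a = 4.37e-07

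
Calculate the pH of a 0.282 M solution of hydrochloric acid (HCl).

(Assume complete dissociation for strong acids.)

[H⁺] = 0.282 M for strong acid. pH = -log[H⁺] = -log(0.282)

pH = 0.55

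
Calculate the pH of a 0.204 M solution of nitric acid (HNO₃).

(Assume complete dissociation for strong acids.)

[H⁺] = 0.204 M for strong acid. pH = -log[H⁺] = -log(0.204)

pH = 0.69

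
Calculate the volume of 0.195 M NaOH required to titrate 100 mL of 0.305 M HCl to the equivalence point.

At equivalence: moles acid = moles base. moles HCl = 0.305 × 100/1000 = 0.0305 mol. V_base = moles / 0.195 × 1000 = 156.4 mL.

V_{base} = 156.4 mL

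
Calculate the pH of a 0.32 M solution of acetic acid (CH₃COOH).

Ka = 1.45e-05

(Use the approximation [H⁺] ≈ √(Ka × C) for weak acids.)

[H⁺] = √(Ka × C) = √(1.45e-05 × 0.32) = 2.1541e-03. pH = -log(2.1541e-03)

pH = 2.67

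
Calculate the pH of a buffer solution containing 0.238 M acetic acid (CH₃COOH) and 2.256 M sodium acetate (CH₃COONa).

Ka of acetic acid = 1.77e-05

pKa = -log(1.77e-05) = 4.75. pH = pKa + log([A⁻]/[HA]) = 4.75 + log(2.256/0.238)

pH = 5.73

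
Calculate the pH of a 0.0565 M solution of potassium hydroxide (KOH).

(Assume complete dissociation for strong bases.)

[OH⁻] = 0.0565 M for strong base. pOH = -log[OH⁻] = 1.25, pH = 14 - pOH

pH = 12.75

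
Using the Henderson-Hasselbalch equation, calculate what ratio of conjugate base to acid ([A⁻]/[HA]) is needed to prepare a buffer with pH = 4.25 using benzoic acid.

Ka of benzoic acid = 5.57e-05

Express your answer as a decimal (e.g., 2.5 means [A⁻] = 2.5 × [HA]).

pKa = -log(5.57e-05) = 4.2541. pH = pKa + log([A⁻]/[HA]), so log([A⁻]/[HA]) = pH − pKa = 4.25 − 4.2541 = -0.0041. [A⁻]/[HA] = 10^(-0.0041) = 0.991

[A⁻]/[HA] = 0.991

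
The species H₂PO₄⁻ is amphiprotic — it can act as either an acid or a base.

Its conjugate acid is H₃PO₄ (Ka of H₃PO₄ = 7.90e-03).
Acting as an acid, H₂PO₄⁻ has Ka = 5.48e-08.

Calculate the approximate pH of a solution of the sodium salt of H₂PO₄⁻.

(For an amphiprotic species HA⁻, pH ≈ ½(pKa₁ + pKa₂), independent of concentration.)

pKa₁ = -log(7.90e-03) = 2.10; pKa₂ = -log(5.48e-08) = 7.26. For an amphiprotic species, pH ≈ ½(pKa₁ + pKa₂) = ½(2.10 + 7.26) = 4.68.

pH = 4.68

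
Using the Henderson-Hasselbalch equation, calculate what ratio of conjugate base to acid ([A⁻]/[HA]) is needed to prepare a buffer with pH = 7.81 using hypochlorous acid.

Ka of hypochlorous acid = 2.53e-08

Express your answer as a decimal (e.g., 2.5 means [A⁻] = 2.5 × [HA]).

pKa = -log(2.53e-08) = 7.5969. pH = pKa + log([A⁻]/[HA]), so log([A⁻]/[HA]) = pH − pKa = 7.81 − 7.5969 = 0.2131. [A⁻]/[HA] = 10^(0.2131) = 1.63

[A⁻]/[HA] = 1.63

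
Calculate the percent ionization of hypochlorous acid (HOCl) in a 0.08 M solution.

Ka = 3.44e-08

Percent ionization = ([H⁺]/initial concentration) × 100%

Using Ka equilibrium: x² + Ka×x - Ka×C = 0. Solving: [H⁺] = 5.2442e-05. Percent = (5.2442e-05/0.08) × 100

Percent ionization = 0.0656%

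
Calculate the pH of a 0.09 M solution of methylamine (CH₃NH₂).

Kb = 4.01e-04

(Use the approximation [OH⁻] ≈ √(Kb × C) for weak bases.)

[OH⁻] = √(Kb × C) = √(4.01e-04 × 0.09) = 6.0075e-03. pOH = 2.22, pH = 14 - pOH

pH = 11.78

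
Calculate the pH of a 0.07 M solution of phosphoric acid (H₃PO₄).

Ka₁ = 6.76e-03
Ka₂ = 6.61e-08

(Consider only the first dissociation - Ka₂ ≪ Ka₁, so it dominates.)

First dissociation dominates. From Ka₁ = [H⁺][HA⁻]/[H₂A], x² + Ka₁·x − Ka₁·C = 0 with C = 0.07 M and Ka₁ = 6.76e-03. Solving: [H⁺] = (−Ka₁ + √(Ka₁² + 4·Ka₁·C)) / 2 = 1.8634e-02 M. pH = -log(1.8634e-02) = 1.73.

pH = 1.73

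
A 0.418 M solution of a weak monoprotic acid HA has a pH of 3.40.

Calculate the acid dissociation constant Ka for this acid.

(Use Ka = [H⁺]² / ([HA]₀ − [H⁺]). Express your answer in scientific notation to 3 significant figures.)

[H⁺] = 10^(−pH) = 10^(−3.40) = 3.981e-04 M. For HA ⇌ H⁺ + A⁻, Ka = [H⁺][A⁻]/[HA] = [H⁺]² / ([HA]₀ − [H⁺]) = (3.981e-04)² / (0.418 − 3.981e-04) = 3.80e-07.

K_a = 3.80e-07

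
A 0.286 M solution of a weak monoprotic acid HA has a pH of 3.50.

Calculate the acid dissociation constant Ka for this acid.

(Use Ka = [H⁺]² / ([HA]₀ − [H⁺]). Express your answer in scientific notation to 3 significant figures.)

[H⁺] = 10^(−pH) = 10^(−3.50) = 3.162e-04 M. For HA ⇌ H⁺ + A⁻, Ka = [H⁺][A⁻]/[HA] = [H⁺]² / ([HA]₀ − [H⁺]) = (3.162e-04)² / (0.286 − 3.162e-04) = 3.50e-07.

K_a = 3.50e-07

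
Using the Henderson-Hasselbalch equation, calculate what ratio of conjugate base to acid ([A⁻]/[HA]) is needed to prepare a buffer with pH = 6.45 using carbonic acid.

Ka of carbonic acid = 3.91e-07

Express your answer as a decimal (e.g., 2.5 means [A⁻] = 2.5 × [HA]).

pKa = -log(3.91e-07) = 6.4078. pH = pKa + log([A⁻]/[HA]), so log([A⁻]/[HA]) = pH − pKa = 6.45 − 6.4078 = 0.0422. [A⁻]/[HA] = 10^(0.0422) = 1.10

[A⁻]/[HA] = 1.10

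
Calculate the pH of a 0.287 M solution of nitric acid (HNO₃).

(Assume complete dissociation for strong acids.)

[H⁺] = 0.287 M for strong acid. pH = -log[H⁺] = -log(0.287)

pH = 0.54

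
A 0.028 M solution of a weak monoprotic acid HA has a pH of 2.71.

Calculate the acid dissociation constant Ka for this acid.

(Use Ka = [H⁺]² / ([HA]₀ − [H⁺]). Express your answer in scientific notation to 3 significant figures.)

[H⁺] = 10^(−pH) = 10^(−2.71) = 1.950e-03 M. For HA ⇌ H⁺ + A⁻, Ka = [H⁺][A⁻]/[HA] = [H⁺]² / ([HA]₀ − [H⁺]) = (1.950e-03)² / (0.028 − 1.950e-03) = 1.46e-04.

K_a = 1.46e-04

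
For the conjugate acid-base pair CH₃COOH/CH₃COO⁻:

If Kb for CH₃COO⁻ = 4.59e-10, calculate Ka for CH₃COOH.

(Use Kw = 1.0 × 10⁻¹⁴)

For a conjugate pair Ka × Kb = Kw, so Ka = Kw/Kb = 1.0 × 10⁻¹⁴ / 4.59e-10 = 2.18e-05.

K_a = 2.18e-05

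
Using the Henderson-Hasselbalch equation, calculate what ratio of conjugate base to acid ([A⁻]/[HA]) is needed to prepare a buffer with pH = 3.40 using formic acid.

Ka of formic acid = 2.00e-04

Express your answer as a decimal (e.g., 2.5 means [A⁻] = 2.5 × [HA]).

pKa = -log(2.00e-04) = 3.6990. pH = pKa + log([A⁻]/[HA]), so log([A⁻]/[HA]) = pH − pKa = 3.40 − 3.6990 = -0.2990. [A⁻]/[HA] = 10^(-0.2990) = 0.502

[A⁻]/[HA] = 0.502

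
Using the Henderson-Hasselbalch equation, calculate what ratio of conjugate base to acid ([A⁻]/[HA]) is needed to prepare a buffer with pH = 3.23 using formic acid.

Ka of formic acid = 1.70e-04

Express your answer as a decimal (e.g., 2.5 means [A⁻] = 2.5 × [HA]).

pKa = -log(1.70e-04) = 3.7696. pH = pKa + log([A⁻]/[HA]), so log([A⁻]/[HA]) = pH − pKa = 3.23 − 3.7696 = -0.5396. [A⁻]/[HA] = 10^(-0.5396) = 0.289

[A⁻]/[HA] = 0.289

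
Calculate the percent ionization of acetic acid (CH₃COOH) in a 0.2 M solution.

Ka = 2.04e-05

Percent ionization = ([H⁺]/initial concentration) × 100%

Using Ka equilibrium: x² + Ka×x - Ka×C = 0. Solving: [H⁺] = 2.0097e-03. Percent = (2.0097e-03/0.2) × 100

Percent ionization = 1%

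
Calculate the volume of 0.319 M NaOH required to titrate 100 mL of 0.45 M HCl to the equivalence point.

At equivalence: moles acid = moles base. moles HCl = 0.45 × 100/1000 = 0.045 mol. V_base = moles / 0.319 × 1000 = 141.1 mL.

V_{base} = 141.1 mL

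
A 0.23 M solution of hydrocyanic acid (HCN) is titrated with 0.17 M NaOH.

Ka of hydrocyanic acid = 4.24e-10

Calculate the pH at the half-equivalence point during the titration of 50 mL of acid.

At half-equivalence [HA] = [A⁻], so Henderson-Hasselbalch gives pH = pKa = -log(4.24e-10) = 9.37.

pH = pKa = 9.37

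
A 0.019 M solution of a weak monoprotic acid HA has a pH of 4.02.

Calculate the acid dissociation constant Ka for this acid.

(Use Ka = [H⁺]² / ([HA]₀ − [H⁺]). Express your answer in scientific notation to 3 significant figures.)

[H⁺] = 10^(−pH) = 10^(−4.02) = 9.550e-05 M. For HA ⇌ H⁺ + A⁻, Ka = [H⁺][A⁻]/[HA] = [H⁺]² / ([HA]₀ − [H⁺]) = (9.550e-05)² / (0.019 − 9.550e-05) = 4.82e-07.

K_a = 4.82e-07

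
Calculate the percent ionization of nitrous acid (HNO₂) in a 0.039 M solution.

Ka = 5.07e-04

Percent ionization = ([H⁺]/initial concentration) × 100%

Using Ka equilibrium: x² + Ka×x - Ka×C = 0. Solving: [H⁺] = 4.2004e-03. Percent = (4.2004e-03/0.039) × 100

Percent ionization = 10.8%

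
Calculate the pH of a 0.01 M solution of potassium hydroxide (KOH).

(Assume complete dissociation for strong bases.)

[OH⁻] = 0.01 M for strong base. pOH = -log[OH⁻] = 2.00, pH = 14 - pOH

pH = 12.00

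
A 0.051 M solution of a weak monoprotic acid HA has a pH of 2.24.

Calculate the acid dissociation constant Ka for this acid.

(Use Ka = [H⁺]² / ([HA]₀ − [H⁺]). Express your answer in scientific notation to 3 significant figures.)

[H⁺] = 10^(−pH) = 10^(−2.24) = 5.754e-03 M. For HA ⇌ H⁺ + A⁻, Ka = [H⁺][A⁻]/[HA] = [H⁺]² / ([HA]₀ − [H⁺]) = (5.754e-03)² / (0.051 − 5.754e-03) = 7.32e-04.

K_a = 7.32e-04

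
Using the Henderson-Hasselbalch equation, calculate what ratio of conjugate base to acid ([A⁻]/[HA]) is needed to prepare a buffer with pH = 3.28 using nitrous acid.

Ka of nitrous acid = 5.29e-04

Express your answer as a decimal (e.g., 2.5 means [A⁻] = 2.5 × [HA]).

pKa = -log(5.29e-04) = 3.2765. pH = pKa + log([A⁻]/[HA]), so log([A⁻]/[HA]) = pH − pKa = 3.28 − 3.2765 = 0.0035. [A⁻]/[HA] = 10^(0.0035) = 1.01

[A⁻]/[HA] = 1.01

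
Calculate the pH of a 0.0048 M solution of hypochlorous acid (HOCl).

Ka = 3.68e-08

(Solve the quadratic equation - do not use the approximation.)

x² + Ka×x - Ka×C = 0. Using quadratic formula: [H⁺] = 1.3272e-05

pH = 4.88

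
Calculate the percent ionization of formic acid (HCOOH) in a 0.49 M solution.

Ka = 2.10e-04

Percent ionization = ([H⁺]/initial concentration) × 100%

Using Ka equilibrium: x² + Ka×x - Ka×C = 0. Solving: [H⁺] = 1.0040e-02. Percent = (1.0040e-02/0.49) × 100

Percent ionization = 2.05%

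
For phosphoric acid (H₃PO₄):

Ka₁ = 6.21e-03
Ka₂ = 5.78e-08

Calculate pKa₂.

pKa₂ = -log(Ka₂) = -log(5.78e-08) = 7.24.

pK_{a2} = 7.24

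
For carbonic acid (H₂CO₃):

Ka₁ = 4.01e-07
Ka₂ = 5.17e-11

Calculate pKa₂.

pKa₂ = -log(Ka₂) = -log(5.17e-11) = 10.29.

pK_{a2} = 10.29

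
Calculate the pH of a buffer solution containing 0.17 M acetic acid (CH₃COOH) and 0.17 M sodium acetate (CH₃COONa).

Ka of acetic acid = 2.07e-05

pKa = -log(2.07e-05) = 4.68. pH = pKa + log([A⁻]/[HA]) = 4.68 + log(0.17/0.17)

pH = 4.68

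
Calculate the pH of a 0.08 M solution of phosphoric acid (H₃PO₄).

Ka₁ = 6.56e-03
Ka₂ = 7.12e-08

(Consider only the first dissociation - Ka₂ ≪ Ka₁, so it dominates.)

First dissociation dominates. From Ka₁ = [H⁺][HA⁻]/[H₂A], x² + Ka₁·x − Ka₁·C = 0 with C = 0.08 M and Ka₁ = 6.56e-03. Solving: [H⁺] = (−Ka₁ + √(Ka₁² + 4·Ka₁·C)) / 2 = 1.9862e-02 M. pH = -log(1.9862e-02) = 1.70.

pH = 1.70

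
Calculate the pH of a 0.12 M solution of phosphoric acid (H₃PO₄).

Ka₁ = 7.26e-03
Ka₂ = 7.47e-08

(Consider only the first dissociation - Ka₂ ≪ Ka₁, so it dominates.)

First dissociation dominates. From Ka₁ = [H⁺][HA⁻]/[H₂A], x² + Ka₁·x − Ka₁·C = 0 with C = 0.12 M and Ka₁ = 7.26e-03. Solving: [H⁺] = (−Ka₁ + √(Ka₁² + 4·Ka₁·C)) / 2 = 2.6108e-02 M. pH = -log(2.6108e-02) = 1.58.

pH = 1.58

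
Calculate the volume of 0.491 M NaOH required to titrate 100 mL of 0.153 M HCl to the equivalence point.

At equivalence: moles acid = moles base. moles HCl = 0.153 × 100/1000 = 0.0153 mol. V_base = moles / 0.491 × 1000 = 31.2 mL.

V_{base} = 31.2 mL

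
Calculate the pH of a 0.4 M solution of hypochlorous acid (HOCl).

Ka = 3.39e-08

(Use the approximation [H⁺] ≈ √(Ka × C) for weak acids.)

[H⁺] = √(Ka × C) = √(3.39e-08 × 0.4) = 1.1645e-04. pH = -log(1.1645e-04)

pH = 3.93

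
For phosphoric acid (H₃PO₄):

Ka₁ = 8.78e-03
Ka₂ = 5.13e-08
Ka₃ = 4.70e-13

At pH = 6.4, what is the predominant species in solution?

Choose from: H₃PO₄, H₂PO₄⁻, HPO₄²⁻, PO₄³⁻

pKa₁ = 2.06, pKa₂ = 7.29, pKa₃ = 12.33. For a polyprotic acid the predominant species crosses at each pKa: below pKa_n the protonated form dominates, above it the deprotonated form does. At pH = 6.4, the predominant species is H₂PO₄⁻.

H₂PO₄⁻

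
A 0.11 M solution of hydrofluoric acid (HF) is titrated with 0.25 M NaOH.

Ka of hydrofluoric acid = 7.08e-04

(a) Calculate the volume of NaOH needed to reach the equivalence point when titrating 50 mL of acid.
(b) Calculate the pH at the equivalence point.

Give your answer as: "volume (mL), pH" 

moles acid = 0.11 × 50/1000 = 0.0055 mol; V_base = moles/0.25 × 1000 = 22.0 mL. At equivalence only the conjugate base is present: [A⁻] = 0.0055/0.072 = 7.6389e-02 M. Kb = Kw/Ka = 1.41e-11; [OH⁻] = √(Kb × [A⁻]) = 1.0387e-06; pOH = 5.98; pH = 14 - pOH = 8.02.

V = 22.0 mL, pH = 8.02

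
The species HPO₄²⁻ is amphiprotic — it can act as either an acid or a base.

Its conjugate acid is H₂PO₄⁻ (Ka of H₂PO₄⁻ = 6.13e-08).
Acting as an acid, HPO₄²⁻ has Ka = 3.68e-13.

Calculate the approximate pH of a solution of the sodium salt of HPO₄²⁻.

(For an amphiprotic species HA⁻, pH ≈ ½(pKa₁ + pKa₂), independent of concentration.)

pKa₁ = -log(6.13e-08) = 7.21; pKa₂ = -log(3.68e-13) = 12.43. For an amphiprotic species, pH ≈ ½(pKa₁ + pKa₂) = ½(7.21 + 12.43) = 9.82.

pH = 9.82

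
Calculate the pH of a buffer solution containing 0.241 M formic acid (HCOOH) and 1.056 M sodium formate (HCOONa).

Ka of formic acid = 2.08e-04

pKa = -log(2.08e-04) = 3.68. pH = pKa + log([A⁻]/[HA]) = 3.68 + log(1.056/0.241)

pH = 4.32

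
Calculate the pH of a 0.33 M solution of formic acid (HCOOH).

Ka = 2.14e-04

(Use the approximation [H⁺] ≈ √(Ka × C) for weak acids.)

[H⁺] = √(Ka × C) = √(2.14e-04 × 0.33) = 8.4036e-03. pH = -log(8.4036e-03)

pH = 2.08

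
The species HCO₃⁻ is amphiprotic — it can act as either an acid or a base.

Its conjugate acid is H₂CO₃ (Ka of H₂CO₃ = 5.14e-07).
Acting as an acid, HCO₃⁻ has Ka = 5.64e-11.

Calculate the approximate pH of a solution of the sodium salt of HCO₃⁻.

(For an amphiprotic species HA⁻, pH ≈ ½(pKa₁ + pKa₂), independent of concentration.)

pKa₁ = -log(5.14e-07) = 6.29; pKa₂ = -log(5.64e-11) = 10.25. For an amphiprotic species, pH ≈ ½(pKa₁ + pKa₂) = ½(6.29 + 10.25) = 8.27.

pH = 8.27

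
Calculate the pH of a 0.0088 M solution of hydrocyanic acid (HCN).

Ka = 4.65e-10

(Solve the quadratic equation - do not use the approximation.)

x² + Ka×x - Ka×C = 0. Using quadratic formula: [H⁺] = 2.0226e-06

pH = 5.69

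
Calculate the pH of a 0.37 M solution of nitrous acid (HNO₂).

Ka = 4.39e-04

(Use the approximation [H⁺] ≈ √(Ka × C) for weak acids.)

[H⁺] = √(Ka × C) = √(4.39e-04 × 0.37) = 1.2745e-02. pH = -log(1.2745e-02)

pH = 1.89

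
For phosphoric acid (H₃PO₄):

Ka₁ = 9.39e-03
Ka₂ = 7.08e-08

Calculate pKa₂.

pKa₂ = -log(Ka₂) = -log(7.08e-08) = 7.15.

pK_{a2} = 7.15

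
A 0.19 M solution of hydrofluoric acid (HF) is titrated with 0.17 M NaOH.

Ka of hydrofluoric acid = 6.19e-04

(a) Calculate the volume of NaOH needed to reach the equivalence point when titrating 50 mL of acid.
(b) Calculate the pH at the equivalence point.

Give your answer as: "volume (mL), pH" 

moles acid = 0.19 × 50/1000 = 0.0095 mol; V_base = moles/0.17 × 1000 = 55.9 mL. At equivalence only the conjugate base is present: [A⁻] = 0.0095/0.106 = 8.9722e-02 M. Kb = Kw/Ka = 1.62e-11; [OH⁻] = √(Kb × [A⁻]) = 1.2039e-06; pOH = 5.92; pH = 14 - pOH = 8.08.

V = 55.9 mL, pH = 8.08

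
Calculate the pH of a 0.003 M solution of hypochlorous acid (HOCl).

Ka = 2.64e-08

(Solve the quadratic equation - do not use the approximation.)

x² + Ka×x - Ka×C = 0. Using quadratic formula: [H⁺] = 8.8862e-06

pH = 5.05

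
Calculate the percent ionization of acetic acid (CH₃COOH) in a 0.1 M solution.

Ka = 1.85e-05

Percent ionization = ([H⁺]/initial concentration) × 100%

Using Ka equilibrium: x² + Ka×x - Ka×C = 0. Solving: [H⁺] = 1.3509e-03. Percent = (1.3509e-03/0.1) × 100

Percent ionization = 1.35%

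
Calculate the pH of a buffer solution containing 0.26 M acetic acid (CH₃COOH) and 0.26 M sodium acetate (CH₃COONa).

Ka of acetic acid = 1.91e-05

pKa = -log(1.91e-05) = 4.72. pH = pKa + log([A⁻]/[HA]) = 4.72 + log(0.26/0.26)

pH = 4.72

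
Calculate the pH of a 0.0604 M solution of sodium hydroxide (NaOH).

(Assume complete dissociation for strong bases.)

[OH⁻] = 0.0604 M for strong base. pOH = -log[OH⁻] = 1.22, pH = 14 - pOH

pH = 12.78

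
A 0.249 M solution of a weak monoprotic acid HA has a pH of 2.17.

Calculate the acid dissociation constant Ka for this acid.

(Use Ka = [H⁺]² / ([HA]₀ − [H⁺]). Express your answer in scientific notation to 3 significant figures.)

[H⁺] = 10^(−pH) = 10^(−2.17) = 6.761e-03 M. For HA ⇌ H⁺ + A⁻, Ka = [H⁺][A⁻]/[HA] = [H⁺]² / ([HA]₀ − [H⁺]) = (6.761e-03)² / (0.249 − 6.761e-03) = 1.89e-04.

K_a = 1.89e-04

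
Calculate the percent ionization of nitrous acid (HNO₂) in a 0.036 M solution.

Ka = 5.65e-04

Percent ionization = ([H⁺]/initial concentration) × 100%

Using Ka equilibrium: x² + Ka×x - Ka×C = 0. Solving: [H⁺] = 4.2363e-03. Percent = (4.2363e-03/0.036) × 100

Percent ionization = 11.8%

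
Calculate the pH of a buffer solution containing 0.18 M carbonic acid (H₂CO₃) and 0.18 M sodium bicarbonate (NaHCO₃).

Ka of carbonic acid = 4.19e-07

pKa = -log(4.19e-07) = 6.38. pH = pKa + log([A⁻]/[HA]) = 6.38 + log(0.18/0.18)

pH = 6.38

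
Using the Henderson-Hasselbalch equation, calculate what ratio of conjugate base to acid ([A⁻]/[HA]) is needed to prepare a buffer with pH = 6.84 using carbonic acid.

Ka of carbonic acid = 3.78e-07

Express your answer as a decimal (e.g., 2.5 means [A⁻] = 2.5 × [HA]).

pKa = -log(3.78e-07) = 6.4225. pH = pKa + log([A⁻]/[HA]), so log([A⁻]/[HA]) = pH − pKa = 6.84 − 6.4225 = 0.4175. [A⁻]/[HA] = 10^(0.4175) = 2.62

[A⁻]/[HA] = 2.62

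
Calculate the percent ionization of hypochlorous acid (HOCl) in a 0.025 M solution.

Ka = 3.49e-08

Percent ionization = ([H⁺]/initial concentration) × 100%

Using Ka equilibrium: x² + Ka×x - Ka×C = 0. Solving: [H⁺] = 2.9521e-05. Percent = (2.9521e-05/0.025) × 100

Percent ionization = 0.118%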